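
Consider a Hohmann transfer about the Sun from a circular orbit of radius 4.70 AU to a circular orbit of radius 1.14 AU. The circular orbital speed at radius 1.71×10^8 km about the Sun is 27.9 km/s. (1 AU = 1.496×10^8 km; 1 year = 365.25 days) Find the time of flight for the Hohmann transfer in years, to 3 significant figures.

t = 2.49 years

From the circular-orbit relation v² = μ/r at r = 1.71×10^8 km: μ = v²r = (27.9)² × 1.71×10^8 = 1.33108×10^11 km³/s².
In km: r₁ = 4.70 × 1.496×10^8 = 7.0312×10^8 km; r₂ = 1.14 × 1.496×10^8 = 1.70544×10^8 km.
The Hohmann ellipse has a_t = (r₁ + r₂)/2 = 4.36832×10^8 km.
Transfer time t = π√(a_t³/μ) = π√((4.36832×10^8)³ / 1.33108×10^11) = 7.862×10^7 s.
Converting: 7.862×10^7 s ÷ 3.15576×10^7 s/year (365.25 × 86400) = 2.49 years.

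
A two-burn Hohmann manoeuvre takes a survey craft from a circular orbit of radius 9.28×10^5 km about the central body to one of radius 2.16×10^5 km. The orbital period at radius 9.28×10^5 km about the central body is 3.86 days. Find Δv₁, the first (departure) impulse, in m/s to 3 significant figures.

Δv₁ = 6740 m/s

From Kepler's third law T² = 4π²r³/μ at r = 9.28×10^5 km, T = 3.86 days = 3.86 × 86400 s = 3.33504×10^5 s: μ = 4π²r³/T² = 2.83662×10^8 km³/s².
Transfer-ellipse semi-major axis a_t = (r₁ + r₂)/2 = (9.280×10^5 + 2.160×10^5)/2 = 5.720×10^5 km.
On the circular orbit at r = 9.280×10^5 km, v_c = √(μ/r) = 17.48 km/s.
Transfer-orbit speed at the same r (vis-viva, a = a_t): v_t = √[μ(2/r − 1/a_t)] = 10.74 km/s.
Δv₁ = |v_t − v_c| = |10.74 − 17.48| = 6.740 km/s.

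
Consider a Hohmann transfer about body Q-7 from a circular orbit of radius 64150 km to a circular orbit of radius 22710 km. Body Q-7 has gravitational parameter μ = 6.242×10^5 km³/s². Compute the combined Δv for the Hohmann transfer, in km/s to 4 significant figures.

The Hohmann ellipse has a_t = (r₁ + r₂)/2 = 43430 km.
Circular speed at r₁: v₁ = √(μ/r₁) = √(6.242×10^5/64150) = 3.11935 km/s.
Transfer-orbit speed at r₁ (vis-viva equation): v_a = √[μ(2/r₁ − 1/a_t)] = 2.25568 km/s.
First burn Δv₁ = |v_a − v₁| = 0.8637 km/s.
At r₂, v₂ = √(μ/r₂) = 5.243 km/s.
Transfer-orbit speed at r₂: v_p = √[μ(2/r₂ − 1/a_t)] = 6.372 km/s.
Second burn Δv₂ = |v₂ − v_p| = 1.129 km/s.
Δv = Δv₁ + Δv₂ = 0.8637 + 1.129 = 1.993 km/s.

Δv = 1.993 km/s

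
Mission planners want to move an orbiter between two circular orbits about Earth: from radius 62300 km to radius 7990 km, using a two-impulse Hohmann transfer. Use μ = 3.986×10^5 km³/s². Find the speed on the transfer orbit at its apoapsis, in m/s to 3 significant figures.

The Hohmann ellipse has a_t = (r₁ + r₂)/2 = 35145 km.
The apoapsis of the transfer ellipse is at r = 62300 km.
Vis-viva: v = √[μ(2/r − 1/a_t)] = √[3.986×10^5 × (2/62300 − 1/35145)] = 1.206 km/s.

v = 1210 m/s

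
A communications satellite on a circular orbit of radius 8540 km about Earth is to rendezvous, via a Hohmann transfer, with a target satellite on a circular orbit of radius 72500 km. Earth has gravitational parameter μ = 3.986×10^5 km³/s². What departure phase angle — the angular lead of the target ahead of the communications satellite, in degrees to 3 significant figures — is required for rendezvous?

Transfer-ellipse semi-major axis a_t = (r₁ + r₂)/2 = (8540 + 72500)/2 = 40520 km.
Transfer time t = π√(a_t³/μ) = 40586.9 s.
Target angular speed ω₂ = √(μ/r₂³) = 3.23416×10^-5 rad/s.
Angle swept by the target during transfer: ω₂·t = 1.3126 rad = 75.21°.
Arrival is 180° from departure on the ellipse, so φ = 180° − 75.21° = 105°.

φ = 105°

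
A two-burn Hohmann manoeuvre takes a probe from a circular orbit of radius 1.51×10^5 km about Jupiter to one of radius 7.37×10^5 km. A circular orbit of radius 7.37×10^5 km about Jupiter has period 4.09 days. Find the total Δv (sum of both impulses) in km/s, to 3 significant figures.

Δv = 13.8 km/s

From Kepler's third law T² = 4π²r³/μ at r = 7.37×10^5 km, T = 4.09 days = 4.09 × 86400 s = 3.53376×10^5 s: μ = 4π²r³/T² = 1.26558×10^8 km³/s².
The Hohmann ellipse has a_t = (r₁ + r₂)/2 = 4.440×10^5 km.
At r₁ the circular-orbit speed is v₁ = √(μ/r₁) = 28.950 km/s.
Transfer-orbit speed at r₁ (vis-viva equation): v_p = √[μ(2/r₁ − 1/a_t)] = 37.299 km/s.
First burn Δv₁ = |v_p − v₁| = 8.349 km/s.
Circular speed at r₂: v₂ = √(μ/r₂) = 13.104 km/s.
Transfer-orbit speed at r₂: v_a = √[μ(2/r₂ − 1/a_t)] = 7.6420 km/s.
Second burn Δv₂ = |v₂ − v_a| = 5.462 km/s.
Total Δv = Δv₁ + Δv₂ = 13.81 km/s.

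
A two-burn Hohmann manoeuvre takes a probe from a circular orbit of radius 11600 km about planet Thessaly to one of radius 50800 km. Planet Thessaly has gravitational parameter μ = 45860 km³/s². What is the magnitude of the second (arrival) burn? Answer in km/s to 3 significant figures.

Δv₂ = 0.371 km/s

The Hohmann ellipse has a_t = (r₁ + r₂)/2 = 31200 km.
Circular speed at r = 50800 km: v_c = √(μ/r) = 0.9501 km/s.
Vis-viva on the transfer ellipse at r = 50800 km gives v_t = √[μ(2/r − 1/a_t)] = 0.5793 km/s.
Δv₂ = |v_t − v_c| = |0.5793 − 0.9501| = 0.3708 km/s.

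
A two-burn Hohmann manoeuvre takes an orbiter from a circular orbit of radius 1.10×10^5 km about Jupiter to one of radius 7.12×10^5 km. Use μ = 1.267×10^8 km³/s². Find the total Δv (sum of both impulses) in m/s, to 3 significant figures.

The Hohmann ellipse has a_t = (r₁ + r₂)/2 = 4.110×10^5 km.
Circular speed at r₁: v₁ = √(μ/r₁) = √(1.267×10^8/1.100×10^5) = 33.94 km/s.
On the transfer ellipse at r₁, v² = μ(2/r − 1/a) gives v_p = √[μ(2/r₁ − 1/a_t)] = 44.67 km/s.
First burn Δv₁ = |v_p − v₁| = 10.73 km/s.
Circular speed at r₂: v₂ = √(μ/r₂) = 13.34 km/s.
Transfer-orbit speed at r₂: v_a = √[μ(2/r₂ − 1/a_t)] = 6.901 km/s.
Second burn Δv₂ = |v₂ − v_a| = 6.439 km/s.
Δv = Δv₁ + Δv₂ = 10.73 + 6.439 = 17.17 km/s.

Δv = 17200 m/s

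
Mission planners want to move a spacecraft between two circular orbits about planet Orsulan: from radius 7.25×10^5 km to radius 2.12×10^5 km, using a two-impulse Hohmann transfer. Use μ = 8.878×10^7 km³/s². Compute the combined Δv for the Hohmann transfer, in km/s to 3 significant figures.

Δv = 8.61 km/s

Transfer-ellipse semi-major axis a_t = (r₁ + r₂)/2 = (7.250×10^5 + 2.120×10^5)/2 = 4.685×10^5 km.
At r₁ the circular-orbit speed is v₁ = √(μ/r₁) = 11.066 km/s.
On the transfer ellipse at r₁, vis-viva gives v_a = √[μ(2/r₁ − 1/a_t)] = 7.4439 km/s.
First burn Δv₁ = |v_a − v₁| = 3.622 km/s.
At r₂, v₂ = √(μ/r₂) = 20.464 km/s.
Transfer-orbit speed at r₂: v_p = √[μ(2/r₂ − 1/a_t)] = 25.457 km/s.
Second burn Δv₂ = |v₂ − v_p| = 4.993 km/s.
Total Δv = Δv₁ + Δv₂ = 8.615 km/s.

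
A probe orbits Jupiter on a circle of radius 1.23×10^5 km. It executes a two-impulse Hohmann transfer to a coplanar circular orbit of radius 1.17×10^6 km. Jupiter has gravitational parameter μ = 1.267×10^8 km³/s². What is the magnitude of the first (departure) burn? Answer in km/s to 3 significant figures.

Transfer-ellipse semi-major axis a_t = (r₁ + r₂)/2 = (1.230×10^5 + 1.170×10^6)/2 = 6.465×10^5 km.
On the circular orbit at r = 1.230×10^5 km, v_c = √(μ/r) = 32.095 km/s.
Vis-viva on the transfer ellipse at r = 1.230×10^5 km gives v_t = √[μ(2/r − 1/a_t)] = 43.176 km/s.
Δv₁ = |v_t − v_c| = |43.176 − 32.095| = 11.08 km/s.

Δv₁ = 11.1 km/s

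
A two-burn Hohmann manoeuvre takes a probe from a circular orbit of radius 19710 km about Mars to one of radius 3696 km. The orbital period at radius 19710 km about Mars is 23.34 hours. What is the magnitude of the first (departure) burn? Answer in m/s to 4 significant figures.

From Kepler's third law T² = 4π²r³/μ at r = 19710 km, T = 23.34 hours = 23.34 × 3600 s = 84024 s: μ = 4π²r³/T² = 42816.7 km³/s².
Semi-major axis of the transfer orbit: a_t = (19710 + 3696)/2 = 11703 km.
On the circular orbit at r = 19710 km, v_c = √(μ/r) = 1.4739 km/s.
Transfer-orbit speed at the same r (vis-viva, a = a_t): v_t = √[μ(2/r − 1/a_t)] = 0.82829 km/s.
Δv₁ = |v_t − v_c| = |0.82829 − 1.4739| = 0.6456 km/s.

Δv₁ = 645.6 m/s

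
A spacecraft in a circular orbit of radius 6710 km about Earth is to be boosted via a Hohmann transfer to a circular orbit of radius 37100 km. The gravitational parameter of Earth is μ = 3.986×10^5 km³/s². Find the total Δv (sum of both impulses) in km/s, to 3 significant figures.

Δv = 3.79 km/s

The Hohmann ellipse has a_t = (r₁ + r₂)/2 = 21905 km.
At r₁ the circular-orbit speed is v₁ = √(μ/r₁) = 7.707 km/s.
Transfer-orbit speed at r₁ (vis-viva): v_p = √[μ(2/r₁ − 1/a_t)] = 10.03 km/s.
First burn Δv₁ = |v_p − v₁| = 2.323 km/s.
At r₂, v₂ = √(μ/r₂) = 3.278 km/s.
Transfer-orbit speed at r₂: v_a = √[μ(2/r₂ − 1/a_t)] = 1.814 km/s.
Second burn Δv₂ = |v₂ − v_a| = 1.464 km/s.
Δv = Δv₁ + Δv₂ = 2.323 + 1.464 = 3.787 km/s.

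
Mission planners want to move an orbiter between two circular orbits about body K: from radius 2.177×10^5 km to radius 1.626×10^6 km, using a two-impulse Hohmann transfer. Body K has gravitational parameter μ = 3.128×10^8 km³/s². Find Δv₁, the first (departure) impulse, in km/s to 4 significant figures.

Δv₁ = 12.44 km/s

The Hohmann ellipse has a_t = (r₁ + r₂)/2 = 9.2185×10^5 km.
Circular speed at r = 2.177×10^5 km: v_c = √(μ/r) = 37.906 km/s.
Transfer-orbit speed at the same r (vis-viva, a = a_t): v_t = √[μ(2/r − 1/a_t)] = 50.342 km/s.
Δv₁ = |v_t − v_c| = |50.342 − 37.906| = 12.44 km/s.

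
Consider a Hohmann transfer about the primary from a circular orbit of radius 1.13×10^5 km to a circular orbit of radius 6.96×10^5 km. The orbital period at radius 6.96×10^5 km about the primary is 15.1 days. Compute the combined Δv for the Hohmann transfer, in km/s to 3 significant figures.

From Kepler's third law T² = 4π²r³/μ at r = 6.96×10^5 km, T = 15.1 days = 15.1 × 86400 s = 1.30464×10^6 s: μ = 4π²r³/T² = 7.81999×10^6 km³/s².
The Hohmann ellipse has a_t = (r₁ + r₂)/2 = 4.045×10^5 km.
Circular speed at r₁: v₁ = √(μ/r₁) = √(7.81999×10^6/1.130×10^5) = 8.318860 km/s.
Transfer-orbit speed at r₁ (vis-viva equation): v_p = √[μ(2/r₁ − 1/a_t)] = 10.91212 km/s.
First burn Δv₁ = |v_p − v₁| = 2.5933 km/s.
Circular speed at r₂: v₂ = √(μ/r₂) = 3.3520 km/s.
Transfer-orbit speed at r₂: v_a = √[μ(2/r₂ − 1/a_t)] = 1.7717 km/s.
Second burn Δv₂ = |v₂ − v_a| = 1.5803 km/s.
Total Δv = Δv₁ + Δv₂ = 4.174 km/s.

Δv = 4.17 km/s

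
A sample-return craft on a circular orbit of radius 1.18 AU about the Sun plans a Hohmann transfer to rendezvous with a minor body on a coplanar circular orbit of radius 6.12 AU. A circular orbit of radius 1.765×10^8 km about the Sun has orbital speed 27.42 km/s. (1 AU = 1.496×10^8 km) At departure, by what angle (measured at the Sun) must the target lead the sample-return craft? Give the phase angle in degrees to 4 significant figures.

From the circular-orbit relation v² = μ/r at r = 1.765×10^8 km: μ = v²r = (27.42)² × 1.765×10^8 = 1.32703×10^11 km³/s².
In km: r₁ = 1.18 × 1.496×10^8 = 1.76528×10^8 km; r₂ = 6.12 × 1.496×10^8 = 9.15552×10^8 km.
Transfer-ellipse semi-major axis a_t = (r₁ + r₂)/2 = (1.76528×10^8 + 9.15552×10^8)/2 = 5.4604×10^8 km.
Transfer time t = π√(a_t³/μ) = 1.1004×10^8 s.
Target angular speed ω₂ = √(μ/r₂³) = 1.3150×10^-8 rad/s.
Angle swept by the target during transfer: ω₂·t = 1.447 rad = 82.91°.
The sample-return craft traverses 180° on the transfer ellipse, so the target must lead by 180° − 82.91° = 97.09°.

φ = 97.09°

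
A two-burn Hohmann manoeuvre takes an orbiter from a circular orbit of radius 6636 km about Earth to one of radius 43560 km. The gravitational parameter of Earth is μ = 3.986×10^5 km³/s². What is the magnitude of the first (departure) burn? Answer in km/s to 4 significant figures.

Δv₁ = 2.460 km/s

Semi-major axis of the transfer orbit: a_t = (6636 + 43560)/2 = 25098 km.
On the circular orbit at r = 6636 km, v_c = √(μ/r) = 7.750 km/s.
Transfer-orbit speed at the same r (vis-viva, a = a_t): v_t = √[μ(2/r − 1/a_t)] = 10.21 km/s.
Δv₁ = |v_t − v_c| = |10.21 − 7.750| = 2.460 km/s.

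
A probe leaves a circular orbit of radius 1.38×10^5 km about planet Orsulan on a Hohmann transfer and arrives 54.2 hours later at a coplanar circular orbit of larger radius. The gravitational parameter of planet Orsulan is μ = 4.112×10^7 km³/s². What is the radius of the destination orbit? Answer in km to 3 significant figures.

r₂ = 9.45×10^5 km

Transfer time t = 54.2 hours = 1.9512×10^5 s, and t = π√(a_t³/μ).
So a_t = (μ t²/π²)^(1/3) = (4.112×10^7 × (1.9512×10^5)² / π²)^(1/3) = 5.4132×10^5 km.
Since a_t = (r₁ + r₂)/2, r₂ = 2a_t − r₁ = 2×5.4132×10^5 − 1.380×10^5 = 9.4464×10^5 km.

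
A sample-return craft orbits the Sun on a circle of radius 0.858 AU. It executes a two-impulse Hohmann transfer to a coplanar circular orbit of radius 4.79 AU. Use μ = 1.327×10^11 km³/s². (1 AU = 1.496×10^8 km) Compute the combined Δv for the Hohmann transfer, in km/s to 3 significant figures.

Δv = 15.8 km/s

In km: r₁ = 0.858 × 1.496×10^8 = 1.283568×10^8 km; r₂ = 4.79 × 1.496×10^8 = 7.16584×10^8 km.
The Hohmann ellipse has a_t = (r₁ + r₂)/2 = 4.224704×10^8 km.
At r₁ the circular-orbit speed is v₁ = √(μ/r₁) = 32.1533 km/s.
Transfer-orbit speed at r₁ (vis-viva equation): v_p = √[μ(2/r₁ − 1/a_t)] = 41.8756 km/s.
First burn Δv₁ = |v_p − v₁| = 9.722 km/s.
At r₂, v₂ = √(μ/r₂) = 13.608 km/s.
Transfer-orbit speed at r₂: v_a = √[μ(2/r₂ − 1/a_t)] = 7.5009 km/s.
Second burn Δv₂ = |v₂ − v_a| = 6.107 km/s.
Total Δv = Δv₁ + Δv₂ = 15.83 km/s.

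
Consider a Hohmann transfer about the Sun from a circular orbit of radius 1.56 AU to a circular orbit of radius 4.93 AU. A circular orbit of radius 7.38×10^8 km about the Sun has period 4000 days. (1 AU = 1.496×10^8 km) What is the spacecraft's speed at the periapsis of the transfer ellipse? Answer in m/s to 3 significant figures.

From Kepler's third law T² = 4π²r³/μ at r = 7.38×10^8 km, T = 4000 days = 4000 × 86400 s = 3.456×10^8 s: μ = 4π²r³/T² = 1.32856×10^11 km³/s².
In km: r₁ = 1.56 × 1.496×10^8 = 2.33376×10^8 km; r₂ = 4.93 × 1.496×10^8 = 7.37528×10^8 km.
The Hohmann ellipse has a_t = (r₁ + r₂)/2 = 4.85452×10^8 km.
The periapsis of the transfer ellipse is at r = 2.33376×10^8 km.
Applying v² = μ(2/r − 1/a_t): v = 29.41 km/s.

v = 29400 m/s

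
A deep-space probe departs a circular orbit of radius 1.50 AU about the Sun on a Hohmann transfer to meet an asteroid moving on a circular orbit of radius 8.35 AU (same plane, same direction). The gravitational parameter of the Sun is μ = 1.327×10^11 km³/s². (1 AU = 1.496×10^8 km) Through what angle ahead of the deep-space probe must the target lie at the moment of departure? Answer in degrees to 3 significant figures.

In km: r₁ = 1.50 × 1.496×10^8 = 2.244×10^8 km; r₂ = 8.35 × 1.496×10^8 = 1.24916×10^9 km.
Transfer-ellipse semi-major axis a_t = (r₁ + r₂)/2 = (2.244×10^8 + 1.24916×10^9)/2 = 7.3678×10^8 km.
Transfer time t = π√(a_t³/μ) = 1.72473×10^8 s.
The target's mean motion on its circular orbit is ω₂ = √(μ/r₂³) = 8.25103×10^-9 rad/s.
Angle swept by the target during transfer: ω₂·t = 1.4231 rad = 81.54°.
The deep-space probe traverses 180° on the transfer ellipse, so the target must lead by 180° − 81.54° = 98.5°.

φ = 98.5°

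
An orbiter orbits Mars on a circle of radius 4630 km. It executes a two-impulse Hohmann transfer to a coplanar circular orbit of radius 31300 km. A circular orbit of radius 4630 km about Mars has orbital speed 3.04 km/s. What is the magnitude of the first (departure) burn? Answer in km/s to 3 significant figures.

Δv₁ = 0.973 km/s

From the circular-orbit relation v² = μ/r at r = 4630 km: μ = v²r = (3.04)² × 4630 = 42788.6 km³/s².
The Hohmann ellipse has a_t = (r₁ + r₂)/2 = 17965 km.
On the circular orbit at r = 4630 km, v_c = √(μ/r) = 3.0400 km/s.
Transfer-orbit speed at the same r (vis-viva, a = a_t): v_t = √[μ(2/r − 1/a_t)] = 4.0127 km/s.
Δv₁ = |v_t − v_c| = |4.0127 − 3.0400| = 0.9727 km/s.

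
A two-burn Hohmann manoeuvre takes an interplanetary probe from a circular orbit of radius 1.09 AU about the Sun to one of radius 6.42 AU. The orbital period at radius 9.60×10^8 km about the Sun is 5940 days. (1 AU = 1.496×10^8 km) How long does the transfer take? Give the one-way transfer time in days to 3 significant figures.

t = 1330 days

From Kepler's third law T² = 4π²r³/μ at r = 9.60×10^8 km, T = 5940 days = 5940 × 86400 s = 5.13216×10^8 s: μ = 4π²r³/T² = 1.32609×10^11 km³/s².
In km: r₁ = 1.09 × 1.496×10^8 = 1.63064×10^8 km; r₂ = 6.42 × 1.496×10^8 = 9.60432×10^8 km.
Transfer-ellipse semi-major axis a_t = (r₁ + r₂)/2 = (1.63064×10^8 + 9.60432×10^8)/2 = 5.61748×10^8 km.
By Kepler's third law the transfer-orbit period is T = 2π√(a_t³/μ), so t = T/2 = 1.149×10^8 s.
Converting: 1.149×10^8 s ÷ 86400 s/day = 1330 days.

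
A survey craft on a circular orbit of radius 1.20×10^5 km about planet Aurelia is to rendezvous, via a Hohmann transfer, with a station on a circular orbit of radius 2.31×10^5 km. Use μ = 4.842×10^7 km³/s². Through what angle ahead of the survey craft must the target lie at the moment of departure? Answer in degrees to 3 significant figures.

The Hohmann ellipse has a_t = (r₁ + r₂)/2 = 1.755×10^5 km.
Transfer time t = π√(a_t³/μ) = 33190 s.
Target angular speed ω₂ = √(μ/r₂³) = 6.268×10^-5 rad/s.
Angle swept by the target during transfer: ω₂·t = 2.080 rad = 119.2°.
The survey craft traverses 180° on the transfer ellipse, so the target must lead by 180° − 119.2° = 60.8°.

φ = 60.8°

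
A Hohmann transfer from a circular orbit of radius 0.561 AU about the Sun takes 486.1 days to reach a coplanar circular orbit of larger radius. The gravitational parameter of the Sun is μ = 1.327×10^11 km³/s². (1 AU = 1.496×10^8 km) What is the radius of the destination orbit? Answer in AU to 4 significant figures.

In km: r₁ = 0.561 × 1.496×10^8 = 8.39256×10^7 km.
Transfer time t = 486.1 days = 4.199904×10^7 s, and t = π√(a_t³/μ).
So a_t = (μ t²/π²)^(1/3) = (1.327×10^11 × (4.199904×10^7)² / π²)^(1/3) = 2.8731×10^8 km.
Since a_t = (r₁ + r₂)/2, r₂ = 2a_t − r₁ = 2×2.8731×10^8 − 8.39256×10^7 = 4.906944×10^8 km.
In AU: r₂ = 4.906944×10^8 / 1.496×10^8 = 3.280 AU.

r₂ = 3.280 AU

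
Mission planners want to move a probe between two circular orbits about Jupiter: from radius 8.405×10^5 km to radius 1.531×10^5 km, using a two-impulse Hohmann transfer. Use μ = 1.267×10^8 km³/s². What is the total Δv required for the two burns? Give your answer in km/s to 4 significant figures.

Δv = 14.11 km/s

Transfer-ellipse semi-major axis a_t = (r₁ + r₂)/2 = (8.405×10^5 + 1.531×10^5)/2 = 4.968×10^5 km.
Circular speed at r₁: v₁ = √(μ/r₁) = √(1.267×10^8/8.405×10^5) = 12.278 km/s.
On the transfer ellipse at r₁, v² = μ(2/r − 1/a) gives v_a = √[μ(2/r₁ − 1/a_t)] = 6.8158 km/s.
First burn Δv₁ = |v_a − v₁| = 5.462 km/s.
At r₂, v₂ = √(μ/r₂) = 28.77 km/s.
Transfer-orbit speed at r₂: v_p = √[μ(2/r₂ − 1/a_t)] = 37.42 km/s.
Second burn Δv₂ = |v₂ − v_p| = 8.650 km/s.
Δv = Δv₁ + Δv₂ = 5.462 + 8.650 = 14.11 km/s.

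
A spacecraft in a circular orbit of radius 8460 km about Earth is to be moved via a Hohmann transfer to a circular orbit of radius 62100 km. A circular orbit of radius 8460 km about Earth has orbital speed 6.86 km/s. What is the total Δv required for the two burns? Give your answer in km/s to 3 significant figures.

Δv = 3.53 km/s

From the circular-orbit relation v² = μ/r at r = 8460 km: μ = v²r = (6.86)² × 8460 = 3.98124×10^5 km³/s².
Transfer-ellipse semi-major axis a_t = (r₁ + r₂)/2 = (8460 + 62100)/2 = 35280 km.
At r₁ the circular-orbit speed is v₁ = √(μ/r₁) = 6.860 km/s.
On the transfer ellipse at r₁, v² = μ(2/r − 1/a) gives v_p = √[μ(2/r₁ − 1/a_t)] = 9.101 km/s.
First burn Δv₁ = |v_p − v₁| = 2.241 km/s.
At r₂, v₂ = √(μ/r₂) = 2.532 km/s.
Transfer-orbit speed at r₂: v_a = √[μ(2/r₂ − 1/a_t)] = 1.240 km/s.
Second burn Δv₂ = |v₂ − v_a| = 1.292 km/s.
Δv = Δv₁ + Δv₂ = 2.241 + 1.292 = 3.533 km/s.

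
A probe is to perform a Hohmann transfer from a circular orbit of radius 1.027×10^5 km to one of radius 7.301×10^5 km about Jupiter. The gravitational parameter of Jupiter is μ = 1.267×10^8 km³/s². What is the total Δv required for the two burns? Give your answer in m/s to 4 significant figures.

Semi-major axis of the transfer orbit: a_t = (1.027×10^5 + 7.301×10^5)/2 = 4.164×10^5 km.
At r₁ the circular-orbit speed is v₁ = √(μ/r₁) = 35.12 km/s.
On the transfer ellipse at r₁, vis-viva equation gives v_p = √[μ(2/r₁ − 1/a_t)] = 46.51 km/s.
First burn Δv₁ = |v_p − v₁| = 11.39 km/s.
At r₂, v₂ = √(μ/r₂) = 13.173 km/s.
Transfer-orbit speed at r₂: v_a = √[μ(2/r₂ − 1/a_t)] = 6.5422 km/s.
Second burn Δv₂ = |v₂ − v_a| = 6.631 km/s.
Δv = Δv₁ + Δv₂ = 11.39 + 6.631 = 18.02 km/s.

Δv = 18020 m/s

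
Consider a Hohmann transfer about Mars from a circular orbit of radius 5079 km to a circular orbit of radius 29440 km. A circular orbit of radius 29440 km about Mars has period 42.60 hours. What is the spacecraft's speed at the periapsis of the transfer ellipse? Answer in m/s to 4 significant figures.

v = 3793 m/s

From Kepler's third law T² = 4π²r³/μ at r = 29440 km, T = 42.60 hours = 42.60 × 3600 s = 1.5336×10^5 s: μ = 4π²r³/T² = 42830.1 km³/s².
The Hohmann ellipse has a_t = (r₁ + r₂)/2 = 17259.5 km.
At periapsis, r = 5079 km.
Vis-viva: v = √[μ(2/r − 1/a_t)] = √[42830.1 × (2/5079 − 1/17259.5)] = 3.793 km/s.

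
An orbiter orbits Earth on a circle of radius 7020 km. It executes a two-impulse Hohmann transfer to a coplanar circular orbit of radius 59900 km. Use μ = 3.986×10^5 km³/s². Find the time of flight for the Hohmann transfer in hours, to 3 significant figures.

Semi-major axis of the transfer orbit: a_t = (7020 + 59900)/2 = 33460 km.
By Kepler's third law the transfer-orbit period is T = 2π√(a_t³/μ), so t = T/2 = 30460 s.
Converting: 30460 s ÷ 3600 s/hour = 8.46 hours.

t = 8.46 hours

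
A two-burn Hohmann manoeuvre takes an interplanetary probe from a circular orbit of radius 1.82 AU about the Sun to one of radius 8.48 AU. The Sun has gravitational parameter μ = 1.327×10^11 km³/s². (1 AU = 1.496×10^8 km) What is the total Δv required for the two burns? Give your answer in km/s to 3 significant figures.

In km: r₁ = 1.82 × 1.496×10^8 = 2.72272×10^8 km; r₂ = 8.48 × 1.496×10^8 = 1.268608×10^9 km.
Semi-major axis of the transfer orbit: a_t = (2.72272×10^8 + 1.268608×10^9)/2 = 7.7044×10^8 km.
At r₁ the circular-orbit speed is v₁ = √(μ/r₁) = 22.077 km/s.
On the transfer ellipse at r₁, vis-viva gives v_p = √[μ(2/r₁ − 1/a_t)] = 28.329 km/s.
First burn Δv₁ = |v_p − v₁| = 6.252 km/s.
Circular speed at r₂: v₂ = √(μ/r₂) = 10.228 km/s.
Transfer-orbit speed at r₂: v_a = √[μ(2/r₂ − 1/a_t)] = 6.0800 km/s.
Second burn Δv₂ = |v₂ − v_a| = 4.148 km/s.
Total Δv = Δv₁ + Δv₂ = 10.40 km/s.

Δv = 10.4 km/s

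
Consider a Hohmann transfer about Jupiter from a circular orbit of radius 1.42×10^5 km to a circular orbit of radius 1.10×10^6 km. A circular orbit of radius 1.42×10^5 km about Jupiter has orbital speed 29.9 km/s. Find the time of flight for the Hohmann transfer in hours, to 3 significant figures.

From the circular-orbit relation v² = μ/r at r = 1.42×10^5 km: μ = v²r = (29.9)² × 1.42×10^5 = 1.26949×10^8 km³/s².
Transfer-ellipse semi-major axis a_t = (r₁ + r₂)/2 = (1.420×10^5 + 1.100×10^6)/2 = 6.210×10^5 km.
By Kepler's third law the transfer-orbit period is T = 2π√(a_t³/μ), so t = T/2 = 1.364×10^5 s.
Converting: 1.364×10^5 s ÷ 3600 s/hour = 37.9 hours.

t = 37.9 hours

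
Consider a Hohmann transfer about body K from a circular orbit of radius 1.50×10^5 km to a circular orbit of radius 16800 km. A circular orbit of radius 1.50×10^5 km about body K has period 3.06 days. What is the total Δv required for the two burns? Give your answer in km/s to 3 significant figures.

From Kepler's third law T² = 4π²r³/μ at r = 1.50×10^5 km, T = 3.06 days = 3.06 × 86400 s = 2.64384×10^5 s: μ = 4π²r³/T² = 1.90618×10^6 km³/s².
Transfer-ellipse semi-major axis a_t = (r₁ + r₂)/2 = (1.500×10^5 + 16800)/2 = 83400 km.
Circular speed at r₁: v₁ = √(μ/r₁) = √(1.90618×10^6/1.500×10^5) = 3.565 km/s.
Transfer-orbit speed at r₁ (v² = μ(2/r − 1/a)): v_a = √[μ(2/r₁ − 1/a_t)] = 1.600 km/s.
First burn Δv₁ = |v_a − v₁| = 1.965 km/s.
At r₂, v₂ = √(μ/r₂) = 10.652 km/s.
Transfer-orbit speed at r₂: v_p = √[μ(2/r₂ − 1/a_t)] = 14.285 km/s.
Second burn Δv₂ = |v₂ − v_p| = 3.633 km/s.
Δv = Δv₁ + Δv₂ = 1.965 + 3.633 = 5.598 km/s.

Δv = 5.60 km/s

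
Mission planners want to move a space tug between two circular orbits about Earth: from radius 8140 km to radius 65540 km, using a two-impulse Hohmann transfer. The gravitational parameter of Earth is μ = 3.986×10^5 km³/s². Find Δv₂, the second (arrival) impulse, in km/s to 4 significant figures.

Transfer-ellipse semi-major axis a_t = (r₁ + r₂)/2 = (8140 + 65540)/2 = 36840 km.
Circular speed at r = 65540 km: v_c = √(μ/r) = 2.466 km/s.
Transfer-orbit speed at the same r (vis-viva, a = a_t): v_t = √[μ(2/r − 1/a_t)] = 1.159 km/s.
Δv₂ = |v_t − v_c| = |1.159 − 2.466| = 1.307 km/s.

Δv₂ = 1.307 km/s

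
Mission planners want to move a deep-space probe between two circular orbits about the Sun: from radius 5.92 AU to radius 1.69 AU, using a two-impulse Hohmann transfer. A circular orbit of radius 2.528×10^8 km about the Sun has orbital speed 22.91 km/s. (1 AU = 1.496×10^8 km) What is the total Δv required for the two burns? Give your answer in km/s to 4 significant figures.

Δv = 9.749 km/s

From the circular-orbit relation v² = μ/r at r = 2.528×10^8 km: μ = v²r = (22.91)² × 2.528×10^8 = 1.32687×10^11 km³/s².
In km: r₁ = 5.92 × 1.496×10^8 = 8.85632×10^8 km; r₂ = 1.69 × 1.496×10^8 = 2.52824×10^8 km.
Semi-major axis of the transfer orbit: a_t = (8.85632×10^8 + 2.52824×10^8)/2 = 5.69228×10^8 km.
At r₁ the circular-orbit speed is v₁ = √(μ/r₁) = 12.24 km/s.
On the transfer ellipse at r₁, v² = μ(2/r − 1/a) gives v_a = √[μ(2/r₁ − 1/a_t)] = 8.157 km/s.
First burn Δv₁ = |v_a − v₁| = 4.083 km/s.
Circular speed at r₂: v₂ = √(μ/r₂) = 22.909 km/s.
Transfer-orbit speed at r₂: v_p = √[μ(2/r₂ − 1/a_t)] = 28.575 km/s.
Second burn Δv₂ = |v₂ − v_p| = 5.666 km/s.
Δv = Δv₁ + Δv₂ = 4.083 + 5.666 = 9.749 km/s.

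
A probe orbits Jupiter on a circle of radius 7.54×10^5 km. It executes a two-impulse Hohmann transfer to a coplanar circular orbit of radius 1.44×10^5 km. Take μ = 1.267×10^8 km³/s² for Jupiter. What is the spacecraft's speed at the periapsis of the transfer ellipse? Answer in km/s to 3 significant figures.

v = 38.4 km/s

The Hohmann ellipse has a_t = (r₁ + r₂)/2 = 4.490×10^5 km.
The periapsis of the transfer ellipse is at r = 1.440×10^5 km.
Applying v² = μ(2/r − 1/a_t): v = 38.44 km/s.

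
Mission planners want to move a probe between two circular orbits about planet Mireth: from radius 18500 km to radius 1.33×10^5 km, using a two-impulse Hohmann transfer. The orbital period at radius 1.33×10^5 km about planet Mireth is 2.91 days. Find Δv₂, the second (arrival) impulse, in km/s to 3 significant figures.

From Kepler's third law T² = 4π²r³/μ at r = 1.33×10^5 km, T = 2.91 days = 2.91 × 86400 s = 2.51424×10^5 s: μ = 4π²r³/T² = 1.46927×10^6 km³/s².
The Hohmann ellipse has a_t = (r₁ + r₂)/2 = 75750 km.
On the circular orbit at r = 1.330×10^5 km, v_c = √(μ/r) = 3.324 km/s.
Transfer-orbit speed at the same r (vis-viva, a = a_t): v_t = √[μ(2/r − 1/a_t)] = 1.643 km/s.
Δv₂ = |v_t − v_c| = |1.643 − 3.324| = 1.681 km/s.

Δv₂ = 1.68 km/s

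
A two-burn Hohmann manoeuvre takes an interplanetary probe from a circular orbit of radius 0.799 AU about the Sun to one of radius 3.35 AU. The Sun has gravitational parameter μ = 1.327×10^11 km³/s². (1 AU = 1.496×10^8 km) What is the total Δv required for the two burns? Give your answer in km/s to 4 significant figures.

In km: r₁ = 0.799 × 1.496×10^8 = 1.195304×10^8 km; r₂ = 3.35 × 1.496×10^8 = 5.0116×10^8 km.
Transfer-ellipse semi-major axis a_t = (r₁ + r₂)/2 = (1.195304×10^8 + 5.0116×10^8)/2 = 3.103452×10^8 km.
Circular speed at r₁: v₁ = √(μ/r₁) = √(1.327×10^11/1.195304×10^8) = 33.319 km/s.
On the transfer ellipse at r₁, v² = μ(2/r − 1/a) gives v_p = √[μ(2/r₁ − 1/a_t)] = 42.341 km/s.
First burn Δv₁ = |v_p − v₁| = 9.022 km/s.
Circular speed at r₂: v₂ = √(μ/r₂) = 16.27224 km/s.
Transfer-orbit speed at r₂: v_a = √[μ(2/r₂ − 1/a_t)] = 10.09866 km/s.
Second burn Δv₂ = |v₂ − v_a| = 6.174 km/s.
Total Δv = Δv₁ + Δv₂ = 15.20 km/s.

Δv = 15.20 km/s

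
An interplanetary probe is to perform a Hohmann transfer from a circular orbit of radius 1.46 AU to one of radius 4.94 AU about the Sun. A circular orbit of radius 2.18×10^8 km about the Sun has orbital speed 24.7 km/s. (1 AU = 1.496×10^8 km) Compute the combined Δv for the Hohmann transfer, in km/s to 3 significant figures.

Δv = 10.3 km/s

From the circular-orbit relation v² = μ/r at r = 2.18×10^8 km: μ = v²r = (24.7)² × 2.18×10^8 = 1.33000×10^11 km³/s².
In km: r₁ = 1.46 × 1.496×10^8 = 2.18416×10^8 km; r₂ = 4.94 × 1.496×10^8 = 7.39024×10^8 km.
Transfer-ellipse semi-major axis a_t = (r₁ + r₂)/2 = (2.18416×10^8 + 7.39024×10^8)/2 = 4.7872×10^8 km.
Circular speed at r₁: v₁ = √(μ/r₁) = √(1.33000×10^11/2.18416×10^8) = 24.67647 km/s.
On the transfer ellipse at r₁, v² = μ(2/r − 1/a) gives v_p = √[μ(2/r₁ − 1/a_t)] = 30.65995 km/s.
First burn Δv₁ = |v_p − v₁| = 5.983 km/s.
At r₂, v₂ = √(μ/r₂) = 13.415 km/s.
Transfer-orbit speed at r₂: v_a = √[μ(2/r₂ − 1/a_t)] = 9.0614 km/s.
Second burn Δv₂ = |v₂ − v_a| = 4.354 km/s.
Δv = Δv₁ + Δv₂ = 5.983 + 4.354 = 10.34 km/s.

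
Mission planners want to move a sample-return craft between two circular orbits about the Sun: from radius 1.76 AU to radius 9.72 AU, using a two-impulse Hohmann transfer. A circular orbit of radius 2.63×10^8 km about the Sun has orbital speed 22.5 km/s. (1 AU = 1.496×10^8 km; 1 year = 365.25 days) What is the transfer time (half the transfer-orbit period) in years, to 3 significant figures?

t = 6.87 years

From the circular-orbit relation v² = μ/r at r = 2.63×10^8 km: μ = v²r = (22.5)² × 2.63×10^8 = 1.33144×10^11 km³/s².
In km: r₁ = 1.76 × 1.496×10^8 = 2.63296×10^8 km; r₂ = 9.72 × 1.496×10^8 = 1.454112×10^9 km.
Semi-major axis of the transfer orbit: a_t = (2.63296×10^8 + 1.454112×10^9)/2 = 8.58704×10^8 km.
Half the transfer-orbit period gives t = π√(a_t³/μ) = 2.1665×10^8 s.
Converting: 2.1665×10^8 s ÷ 3.15576×10^7 s/year (365.25 × 86400) = 6.87 years.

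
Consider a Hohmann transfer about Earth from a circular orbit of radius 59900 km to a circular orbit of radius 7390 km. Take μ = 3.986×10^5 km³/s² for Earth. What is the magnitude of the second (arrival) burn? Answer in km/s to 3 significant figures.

Transfer-ellipse semi-major axis a_t = (r₁ + r₂)/2 = (59900 + 7390)/2 = 33645 km.
On the circular orbit at r = 7390 km, v_c = √(μ/r) = 7.344 km/s.
Transfer-orbit speed at the same r (vis-viva, a = a_t): v_t = √[μ(2/r − 1/a_t)] = 9.799 km/s.
Δv₂ = |v_t − v_c| = |9.799 − 7.344| = 2.455 km/s.

Δv₂ = 2.46 km/s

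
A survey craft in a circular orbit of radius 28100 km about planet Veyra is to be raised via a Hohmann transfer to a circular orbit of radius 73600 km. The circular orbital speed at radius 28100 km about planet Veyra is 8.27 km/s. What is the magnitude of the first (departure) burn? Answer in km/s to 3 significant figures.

From the circular-orbit relation v² = μ/r at r = 28100 km: μ = v²r = (8.27)² × 28100 = 1.92184×10^6 km³/s².
The Hohmann ellipse has a_t = (r₁ + r₂)/2 = 50850 km.
Circular speed at r = 28100 km: v_c = √(μ/r) = 8.270 km/s.
Transfer-orbit speed at the same r (vis-viva, a = a_t): v_t = √[μ(2/r − 1/a_t)] = 9.949 km/s.
Δv₁ = |v_t − v_c| = |9.949 − 8.270| = 1.679 km/s.

Δv₁ = 1.68 km/s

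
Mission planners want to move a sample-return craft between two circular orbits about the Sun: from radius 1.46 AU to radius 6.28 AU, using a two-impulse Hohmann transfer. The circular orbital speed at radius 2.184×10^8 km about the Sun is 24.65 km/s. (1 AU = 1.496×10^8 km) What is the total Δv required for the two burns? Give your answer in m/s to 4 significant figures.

From the circular-orbit relation v² = μ/r at r = 2.184×10^8 km: μ = v²r = (24.65)² × 2.184×10^8 = 1.32705×10^11 km³/s².
In km: r₁ = 1.46 × 1.496×10^8 = 2.18416×10^8 km; r₂ = 6.28 × 1.496×10^8 = 9.39488×10^8 km.
Transfer-ellipse semi-major axis a_t = (r₁ + r₂)/2 = (2.18416×10^8 + 9.39488×10^8)/2 = 5.78952×10^8 km.
At r₁ the circular-orbit speed is v₁ = √(μ/r₁) = 24.649 km/s.
On the transfer ellipse at r₁, v² = μ(2/r − 1/a) gives v_p = √[μ(2/r₁ − 1/a_t)] = 31.400 km/s.
First burn Δv₁ = |v_p − v₁| = 6.751 km/s.
At r₂, v₂ = √(μ/r₂) = 11.885 km/s.
Transfer-orbit speed at r₂: v_a = √[μ(2/r₂ − 1/a_t)] = 7.2999 km/s.
Second burn Δv₂ = |v₂ − v_a| = 4.585 km/s.
Total Δv = Δv₁ + Δv₂ = 11.34 km/s.

Δv = 11340 m/s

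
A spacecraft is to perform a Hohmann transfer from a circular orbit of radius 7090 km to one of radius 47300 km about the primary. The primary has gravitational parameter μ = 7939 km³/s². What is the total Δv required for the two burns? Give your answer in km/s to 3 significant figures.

The Hohmann ellipse has a_t = (r₁ + r₂)/2 = 27195 km.
At r₁ the circular-orbit speed is v₁ = √(μ/r₁) = 1.0582 km/s.
On the transfer ellipse at r₁, vis-viva equation gives v_p = √[μ(2/r₁ − 1/a_t)] = 1.3956 km/s.
First burn Δv₁ = |v_p − v₁| = 0.3374 km/s.
At r₂, v₂ = √(μ/r₂) = 0.4097 km/s.
Transfer-orbit speed at r₂: v_a = √[μ(2/r₂ − 1/a_t)] = 0.2092 km/s.
Second burn Δv₂ = |v₂ − v_a| = 0.2005 km/s.
Total Δv = Δv₁ + Δv₂ = 0.5379 km/s.

Δv = 0.538 km/s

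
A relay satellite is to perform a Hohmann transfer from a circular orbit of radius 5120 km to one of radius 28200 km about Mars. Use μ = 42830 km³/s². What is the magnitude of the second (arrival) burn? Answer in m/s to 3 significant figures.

Δv₂ = 549 m/s

The Hohmann ellipse has a_t = (r₁ + r₂)/2 = 16660 km.
Circular speed at r = 28200 km: v_c = √(μ/r) = 1.2324 km/s.
Vis-viva on the transfer ellipse at r = 28200 km gives v_t = √[μ(2/r − 1/a_t)] = 0.68320 km/s.
Δv₂ = |v_t − v_c| = |0.68320 − 1.2324| = 0.5492 km/s.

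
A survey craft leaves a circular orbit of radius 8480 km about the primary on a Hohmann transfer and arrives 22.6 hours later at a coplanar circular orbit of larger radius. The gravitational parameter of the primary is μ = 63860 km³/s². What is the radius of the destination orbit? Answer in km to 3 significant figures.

Transfer time t = 22.6 hours = 81360 s, and t = π√(a_t³/μ).
So a_t = (μ t²/π²)^(1/3) = (63860 × (81360)² / π²)^(1/3) = 34988 km.
Since a_t = (r₁ + r₂)/2, r₂ = 2a_t − r₁ = 2×34988 − 8480 = 61496 km.

r₂ = 61500 km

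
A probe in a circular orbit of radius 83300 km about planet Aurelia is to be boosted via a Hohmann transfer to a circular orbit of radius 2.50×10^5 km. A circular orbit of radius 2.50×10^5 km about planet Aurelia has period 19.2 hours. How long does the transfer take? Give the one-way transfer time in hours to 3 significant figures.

From Kepler's third law T² = 4π²r³/μ at r = 2.50×10^5 km, T = 19.2 hours = 19.2 × 3600 s = 69120 s: μ = 4π²r³/T² = 1.29114×10^8 km³/s².
The Hohmann ellipse has a_t = (r₁ + r₂)/2 = 1.6665×10^5 km.
Transfer time t = π√(a_t³/μ) = π√((1.6665×10^5)³ / 1.29114×10^8) = 18809 s.
Converting: 18809 s ÷ 3600 s/hour = 5.22 hours.

t = 5.22 hours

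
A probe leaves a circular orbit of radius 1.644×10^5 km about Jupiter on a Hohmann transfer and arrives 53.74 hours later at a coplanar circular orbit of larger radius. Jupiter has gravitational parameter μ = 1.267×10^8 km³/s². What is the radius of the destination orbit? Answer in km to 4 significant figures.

r₂ = 1.402×10^6 km

Transfer time t = 53.74 hours = 1.93464×10^5 s, and t = π√(a_t³/μ).
So a_t = (μ t²/π²)^(1/3) = (1.267×10^8 × (1.93464×10^5)² / π²)^(1/3) = 7.8324×10^5 km.
Since a_t = (r₁ + r₂)/2, r₂ = 2a_t − r₁ = 2×7.8324×10^5 − 1.644×10^5 = 1.40208×10^6 km.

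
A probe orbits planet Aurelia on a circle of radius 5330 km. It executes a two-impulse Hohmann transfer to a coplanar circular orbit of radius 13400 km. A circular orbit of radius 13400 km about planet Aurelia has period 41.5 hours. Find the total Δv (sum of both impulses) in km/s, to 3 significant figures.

From Kepler's third law T² = 4π²r³/μ at r = 13400 km, T = 41.5 hours = 41.5 × 3600 s = 1.494×10^5 s: μ = 4π²r³/T² = 4255.72 km³/s².
Transfer-ellipse semi-major axis a_t = (r₁ + r₂)/2 = (5330 + 13400)/2 = 9365 km.
Circular speed at r₁: v₁ = √(μ/r₁) = √(4255.72/5330) = 0.89356 km/s.
On the transfer ellipse at r₁, v² = μ(2/r − 1/a) gives v_p = √[μ(2/r₁ − 1/a_t)] = 1.0689 km/s.
First burn Δv₁ = |v_p − v₁| = 0.1753 km/s.
At r₂, v₂ = √(μ/r₂) = 0.5636 km/s.
Transfer-orbit speed at r₂: v_a = √[μ(2/r₂ − 1/a_t)] = 0.4252 km/s.
Second burn Δv₂ = |v₂ − v_a| = 0.1384 km/s.
Δv = Δv₁ + Δv₂ = 0.1753 + 0.1384 = 0.3137 km/s.

Δv = 0.314 km/s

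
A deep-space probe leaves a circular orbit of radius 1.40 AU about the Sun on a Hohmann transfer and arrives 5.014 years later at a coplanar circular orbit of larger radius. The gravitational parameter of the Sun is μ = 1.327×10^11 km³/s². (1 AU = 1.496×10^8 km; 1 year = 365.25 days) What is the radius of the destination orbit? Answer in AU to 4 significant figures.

r₂ = 7.900 AU

In km: r₁ = 1.40 × 1.496×10^8 = 2.0944×10^8 km.
Transfer time t = 5.014 years × 365.25 × 86400 s = 1.582298064×10^8 s, and t = π√(a_t³/μ).
So a_t = (μ t²/π²)^(1/3) = (1.327×10^11 × (1.582298064×10^8)² / π²)^(1/3) = 6.9564×10^8 km.
Since a_t = (r₁ + r₂)/2, r₂ = 2a_t − r₁ = 2×6.9564×10^8 − 2.0944×10^8 = 1.18184×10^9 km.
In AU: r₂ = 1.18184×10^9 / 1.496×10^8 = 7.900 AU.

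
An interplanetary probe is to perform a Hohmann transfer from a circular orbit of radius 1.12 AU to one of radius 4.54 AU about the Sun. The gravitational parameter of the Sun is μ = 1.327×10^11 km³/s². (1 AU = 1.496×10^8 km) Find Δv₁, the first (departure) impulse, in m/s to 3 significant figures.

Δv₁ = 7500 m/s

In km: r₁ = 1.12 × 1.496×10^8 = 1.67552×10^8 km; r₂ = 4.54 × 1.496×10^8 = 6.79184×10^8 km.
Semi-major axis of the transfer orbit: a_t = (1.67552×10^8 + 6.79184×10^8)/2 = 4.23368×10^8 km.
Circular speed at r = 1.67552×10^8 km: v_c = √(μ/r) = 28.1424 km/s.
Transfer-orbit speed at the same r (vis-viva, a = a_t): v_t = √[μ(2/r − 1/a_t)] = 35.6447 km/s.
Δv₁ = |v_t − v_c| = |35.6447 − 28.1424| = 7.502 km/s.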